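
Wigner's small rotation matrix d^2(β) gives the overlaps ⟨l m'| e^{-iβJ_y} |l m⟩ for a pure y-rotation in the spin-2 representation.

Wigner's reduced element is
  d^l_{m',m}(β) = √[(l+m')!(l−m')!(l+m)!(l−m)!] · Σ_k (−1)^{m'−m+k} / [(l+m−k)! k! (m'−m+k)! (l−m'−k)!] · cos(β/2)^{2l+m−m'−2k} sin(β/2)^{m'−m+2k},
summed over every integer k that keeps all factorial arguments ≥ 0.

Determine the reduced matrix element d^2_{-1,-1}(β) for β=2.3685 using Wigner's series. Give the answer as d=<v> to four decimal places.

d^2_{-1,-1}(β=2.3685) via Wigner's sum:
Half-angle: c=0.376992, s=0.926217. N=√(1·6·1·6)=6.000000
Admissible k: 0..1 (factorial args all ≥0)
  k=0: (−1)^0·6.0000/(6)·0.3770^4·0.9262^0 = +0.020199
  k=1: (−1)^1·6.0000/(2)·0.3770^2·0.9262^2 = -0.365772
d^2_{-1,-1}(2.3685) = +0.020199 -0.365772 = -0.345573

d=-0.3456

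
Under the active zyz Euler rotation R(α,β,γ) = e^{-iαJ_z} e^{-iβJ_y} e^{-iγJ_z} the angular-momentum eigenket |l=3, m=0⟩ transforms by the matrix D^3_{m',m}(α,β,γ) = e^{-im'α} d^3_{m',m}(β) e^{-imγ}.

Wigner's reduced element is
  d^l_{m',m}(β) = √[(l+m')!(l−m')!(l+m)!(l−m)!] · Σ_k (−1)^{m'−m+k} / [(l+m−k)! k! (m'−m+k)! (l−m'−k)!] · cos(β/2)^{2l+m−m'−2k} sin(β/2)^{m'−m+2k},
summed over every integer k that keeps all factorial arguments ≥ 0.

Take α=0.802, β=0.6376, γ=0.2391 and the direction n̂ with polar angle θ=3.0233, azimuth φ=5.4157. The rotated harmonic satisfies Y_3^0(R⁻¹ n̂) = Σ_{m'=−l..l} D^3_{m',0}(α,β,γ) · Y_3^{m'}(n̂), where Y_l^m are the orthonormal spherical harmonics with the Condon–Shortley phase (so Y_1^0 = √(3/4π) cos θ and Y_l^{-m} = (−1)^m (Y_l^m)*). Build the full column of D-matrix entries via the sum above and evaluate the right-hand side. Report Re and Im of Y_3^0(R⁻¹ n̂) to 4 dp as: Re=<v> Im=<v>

Need the full column D^3_{m',0} for m'=−3..3 at α=0.802, β=0.6376, γ=0.2391.
cos(β/2)=0.949612, sin(β/2)=0.313427
d^3_{-3,0}: single k=3 term ⇒ +0.117914;  D = -0.087425+0.079123i
d^3_{-2,0}: k∈[2..3] ⇒ +0.437542 -0.047665 = +0.389876;  D = -0.012943+0.389662i
d^3_{-1,0}: k∈[1..3] ⇒ +0.838415 -0.274007 +0.009950 = +0.574358;  D = +0.399334+0.412819i
d^3_{0,0}: k∈[0..3] ⇒ +0.733293 -0.718954 +0.078322 -0.000948 = +0.091713;  D = +0.091713+0.000000i
d^3_{1,0}: k∈[0..2] ⇒ -0.838415 +0.274007 -0.009950 = -0.574358;  D = -0.399334+0.412819i
d^3_{2,0}: k∈[0..1] ⇒ +0.437542 -0.047665 = +0.389876;  D = -0.012943-0.389662i
d^3_{3,0}: single k=0 term ⇒ -0.117914;  D = +0.087425+0.079123i
Y_3^{m'}(θ=3.0233,φ=5.4157) and Σ D·Y over m':
  (-0.0874+0.0791i)·(-0.0006+0.0004i)  (-0.0129+0.3897i)·(+0.0023-0.0139i)  (+0.3993+0.4128i)·(+0.0970+0.1143i)  (+0.0917+0.0000i)·(-0.7153+0.0000i)  (-0.3993+0.4128i)·(-0.0970+0.1143i)  (-0.0129-0.3897i)·(+0.0023+0.0139i)  (+0.0874+0.0791i)·(+0.0006+0.0004i)
Y_3^0(R⁻¹ n̂) = -0.071717+0.000000i

Re=-0.0717 Im=0.0000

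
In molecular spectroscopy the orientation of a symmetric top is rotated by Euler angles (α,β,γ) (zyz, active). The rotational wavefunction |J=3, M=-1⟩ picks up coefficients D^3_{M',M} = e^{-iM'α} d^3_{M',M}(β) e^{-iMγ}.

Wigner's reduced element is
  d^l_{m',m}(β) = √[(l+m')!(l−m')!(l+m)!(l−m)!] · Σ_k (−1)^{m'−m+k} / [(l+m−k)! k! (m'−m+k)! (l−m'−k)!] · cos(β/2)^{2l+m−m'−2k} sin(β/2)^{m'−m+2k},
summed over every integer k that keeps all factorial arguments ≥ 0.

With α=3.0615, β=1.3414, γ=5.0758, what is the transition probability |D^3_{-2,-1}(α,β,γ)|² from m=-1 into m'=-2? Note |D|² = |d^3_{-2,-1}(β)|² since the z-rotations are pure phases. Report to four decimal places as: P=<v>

P=0.0225

Split into d^3_{-2,-1}(β=1.3414) × two z-phases.
Half-angle: c=0.783387, s=0.621535. N=√(1·120·2·24)=75.894664
Admissible k: 1..2 (factorial args all ≥0)
  k=1: (−1)^0·75.8947/(24)·0.7834^5·0.6215^1 = +0.579891
  k=2: (−1)^1·75.8947/(12)·0.7834^3·0.6215^3 = -0.730053
d^3_{-2,-1}(1.3414) = +0.579891 -0.730053 = -0.150162
|D^3_{-2,-1}|² = |d^3_{-2,-1}(β)|² = (-0.150162)² = 0.022549 (the z-rotation phases have unit modulus)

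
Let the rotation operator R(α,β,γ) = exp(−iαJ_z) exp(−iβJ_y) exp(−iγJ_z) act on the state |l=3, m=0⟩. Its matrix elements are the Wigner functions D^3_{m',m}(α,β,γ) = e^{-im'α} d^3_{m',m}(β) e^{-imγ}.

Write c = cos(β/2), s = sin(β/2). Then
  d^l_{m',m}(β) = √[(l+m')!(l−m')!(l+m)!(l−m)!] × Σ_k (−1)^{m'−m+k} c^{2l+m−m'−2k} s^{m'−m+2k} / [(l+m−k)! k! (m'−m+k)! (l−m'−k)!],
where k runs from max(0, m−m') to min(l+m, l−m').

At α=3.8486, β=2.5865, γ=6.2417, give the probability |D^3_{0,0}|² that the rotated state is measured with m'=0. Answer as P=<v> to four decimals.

P=0.0675

D^3_{0,0}(3.8486,2.5865,6.2417) = e^{-i·0·3.8486}·d^3_{0,0}(2.5865)·e^{-i·0·6.2417}. Compute d first:
c=cos(2.5865/2)=0.273997, s=sin(2.5865/2)=0.961731; N=√[6·6·6·6]=36.000000
The bounds max(0,m−m')=0 and min(l+m,l−m')=3 give 4 terms
  k=0: (−1)^0·36.0000/(36)·0.2740^6·0.9617^0 = +0.000423
  k=1: (−1)^1·36.0000/(4)·0.2740^4·0.9617^2 = -0.046917
  k=2: (−1)^2·36.0000/(4)·0.2740^2·0.9617^4 = +0.578025
  k=3: (−1)^3·36.0000/(36)·0.2740^0·0.9617^6 = -0.791263
d^3_{0,0}(2.5865) = +0.000423 -0.046917 +0.578025 -0.791263 = -0.259731
|D^3_{0,0}|² = |d^3_{0,0}(β)|² = (-0.259731)² = 0.067460 (the z-rotation phases have unit modulus)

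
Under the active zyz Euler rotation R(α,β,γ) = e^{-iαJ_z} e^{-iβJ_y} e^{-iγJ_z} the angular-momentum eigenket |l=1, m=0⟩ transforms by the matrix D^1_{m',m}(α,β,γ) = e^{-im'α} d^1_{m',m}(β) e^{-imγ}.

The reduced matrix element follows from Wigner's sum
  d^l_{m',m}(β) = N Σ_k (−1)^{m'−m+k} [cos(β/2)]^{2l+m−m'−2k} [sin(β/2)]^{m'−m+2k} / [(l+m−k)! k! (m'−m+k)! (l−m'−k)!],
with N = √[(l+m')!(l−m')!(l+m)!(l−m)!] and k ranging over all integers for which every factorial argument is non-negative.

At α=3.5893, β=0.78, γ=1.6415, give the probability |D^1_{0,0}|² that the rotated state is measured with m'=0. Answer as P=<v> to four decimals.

P=0.5054

Split into d^1_{0,0}(β=0.78) × two z-phases.
With c≡cos(β/2)=0.924909 and s≡sin(β/2)=0.380188, N=[1·1·1·1]^{1/2}=1.000000
Admissible k: 0..1 (factorial args all ≥0)
  k=0: (−1)^0·1.0000/(1)·0.9249^2·0.3802^0 = +0.855457
  k=1: (−1)^1·1.0000/(1)·0.9249^0·0.3802^2 = -0.144543
d^1_{0,0}(0.78) = +0.855457 -0.144543 = +0.710914
|D^1_{0,0}|² = |d^1_{0,0}(β)|² = (+0.710914)² = 0.505398 (the z-rotation phases have unit modulus)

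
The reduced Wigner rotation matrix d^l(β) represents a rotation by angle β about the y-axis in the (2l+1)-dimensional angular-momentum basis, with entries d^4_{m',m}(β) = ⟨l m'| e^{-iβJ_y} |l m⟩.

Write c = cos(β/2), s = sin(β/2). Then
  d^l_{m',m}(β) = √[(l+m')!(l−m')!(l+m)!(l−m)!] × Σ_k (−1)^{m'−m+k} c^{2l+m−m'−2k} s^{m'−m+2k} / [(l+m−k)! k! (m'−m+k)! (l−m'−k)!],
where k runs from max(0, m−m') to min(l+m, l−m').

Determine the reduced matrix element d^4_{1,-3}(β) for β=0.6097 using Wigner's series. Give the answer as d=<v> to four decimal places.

d^4_{1,-3}(β=0.6097) via Wigner's sum:
Half-angle: c=0.953892, s=0.300150. N=√(120·6·1·5040)=1904.940944
Admissible k: 0..1 (factorial args all ≥0)
  k=0: (−1)^4·1904.9409/(144)·0.9539^4·0.3002^4 = +0.088893
  k=1: (−1)^5·1904.9409/(240)·0.9539^2·0.3002^6 = -0.005281
d^4_{1,-3}(0.6097) = +0.088893 -0.005281 = +0.083613

d=0.0836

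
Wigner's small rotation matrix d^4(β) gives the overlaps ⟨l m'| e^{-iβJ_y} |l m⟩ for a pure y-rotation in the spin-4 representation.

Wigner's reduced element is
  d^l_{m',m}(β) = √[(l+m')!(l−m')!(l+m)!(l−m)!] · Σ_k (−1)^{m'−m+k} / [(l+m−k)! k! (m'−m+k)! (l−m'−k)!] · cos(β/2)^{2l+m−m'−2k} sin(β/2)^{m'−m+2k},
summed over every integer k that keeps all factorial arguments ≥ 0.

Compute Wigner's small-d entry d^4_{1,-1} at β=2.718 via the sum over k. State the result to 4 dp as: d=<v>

d^4_{1,-1}(β=2.718) via Wigner's sum:
With c≡cos(β/2)=0.210216 and s≡sin(β/2)=0.977655, N=[120·6·6·120]^{1/2}=720.000000
The bounds max(0,m−m')=0 and min(l+m,l−m')=3 give 4 terms
  k=0: (−1)^2·720.0000/(72)·0.2102^6·0.9777^2 = +0.000825
  k=1: (−1)^3·720.0000/(24)·0.2102^4·0.9777^4 = -0.053522
  k=2: (−1)^4·720.0000/(48)·0.2102^2·0.9777^6 = +0.578813
  k=3: (−1)^5·720.0000/(720)·0.2102^0·0.9777^8 = -0.834612
d^4_{1,-1}(2.718) = +0.000825 -0.053522 +0.578813 -0.834612 = -0.308496

d=-0.3085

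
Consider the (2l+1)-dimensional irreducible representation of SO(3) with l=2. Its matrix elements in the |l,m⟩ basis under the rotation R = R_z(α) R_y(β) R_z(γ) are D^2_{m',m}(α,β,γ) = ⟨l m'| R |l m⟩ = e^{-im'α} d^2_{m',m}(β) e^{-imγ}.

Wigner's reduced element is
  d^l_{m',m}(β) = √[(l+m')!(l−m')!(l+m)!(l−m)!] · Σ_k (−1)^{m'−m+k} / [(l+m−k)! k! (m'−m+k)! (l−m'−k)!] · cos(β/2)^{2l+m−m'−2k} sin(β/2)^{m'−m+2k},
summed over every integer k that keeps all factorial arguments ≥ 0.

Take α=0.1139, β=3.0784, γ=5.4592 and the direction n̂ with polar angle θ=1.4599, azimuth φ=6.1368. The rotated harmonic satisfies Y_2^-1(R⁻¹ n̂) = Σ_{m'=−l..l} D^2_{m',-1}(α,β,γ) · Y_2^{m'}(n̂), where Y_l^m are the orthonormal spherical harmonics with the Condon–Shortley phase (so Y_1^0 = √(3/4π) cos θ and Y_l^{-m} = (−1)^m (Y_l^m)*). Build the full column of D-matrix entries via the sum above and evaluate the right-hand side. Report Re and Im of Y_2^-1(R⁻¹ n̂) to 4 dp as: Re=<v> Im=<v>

Need the full column D^2_{m',-1} for m'=−2..2 at α=0.1139, β=3.0784, γ=5.4592.
cos(β/2)=0.031591, sin(β/2)=0.999501
d^2_{-2,-1}: single k=1 term ⇒ +0.000063;  D = +0.000052-0.000035i
d^2_{-1,-1}: k∈[0..1] ⇒ +0.000001 -0.002991 = -0.002990;  D = -0.002267+0.001949i
d^2_{0,-1}: k∈[0..1] ⇒ -0.000077 +0.077266 = +0.077189;  D = +0.052435-0.056646i
d^2_{1,-1}: k∈[0..1] ⇒ +0.002991 -0.998005 = -0.995014;  D = -0.588545+0.802289i
d^2_{2,-1}: single k=0 term ⇒ -0.063088;  D = -0.031293+0.054780i
Y_2^{m'}(θ=1.4599,φ=6.1368) and Σ D·Y over m':
  (+0.0001-0.0000i)·(+0.3653+0.1101i)  (-0.0023+0.0019i)·(+0.0841+0.0124i)  (+0.0524-0.0566i)·(-0.3038+0.0000i)  (-0.5885+0.8023i)·(-0.0841+0.0124i)  (-0.0313+0.0548i)·(+0.3653-0.1101i)
Y_2^-1(R⁻¹ n̂) = +0.018010-0.033943i

Re=0.0180 Im=-0.0339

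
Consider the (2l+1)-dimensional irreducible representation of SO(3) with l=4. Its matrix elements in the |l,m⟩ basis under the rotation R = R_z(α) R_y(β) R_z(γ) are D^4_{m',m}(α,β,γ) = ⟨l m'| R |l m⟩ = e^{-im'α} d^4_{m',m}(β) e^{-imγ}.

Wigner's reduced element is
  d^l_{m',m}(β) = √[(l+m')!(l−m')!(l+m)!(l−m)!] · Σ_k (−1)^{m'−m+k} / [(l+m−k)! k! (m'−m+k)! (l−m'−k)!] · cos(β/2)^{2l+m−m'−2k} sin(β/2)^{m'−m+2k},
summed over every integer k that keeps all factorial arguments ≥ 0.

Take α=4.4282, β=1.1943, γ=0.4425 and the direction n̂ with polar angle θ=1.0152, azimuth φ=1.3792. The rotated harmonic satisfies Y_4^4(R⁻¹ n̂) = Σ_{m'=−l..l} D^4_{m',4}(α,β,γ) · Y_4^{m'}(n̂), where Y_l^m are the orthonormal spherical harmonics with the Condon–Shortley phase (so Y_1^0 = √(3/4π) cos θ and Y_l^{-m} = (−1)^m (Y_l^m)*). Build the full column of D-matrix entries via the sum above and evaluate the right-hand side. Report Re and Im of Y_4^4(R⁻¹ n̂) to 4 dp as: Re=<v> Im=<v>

Re=0.0354 Im=-0.1828

Need the full column D^4_{m',4} for m'=−4..4 at α=4.4282, β=1.1943, γ=0.4425.
cos(β/2)=0.826941, sin(β/2)=0.562288
d^4_{-4,4}: single k=8 term ⇒ +0.009992;  D = -0.009718-0.002325i
d^4_{-3,4}: single k=7 term ⇒ +0.041565;  D = +0.020618-0.036091i
d^4_{-2,4}: single k=6 term ⇒ +0.114362;  D = +0.079413+0.082294i
d^4_{-1,4}: single k=5 term ⇒ +0.237855;  D = -0.210602+0.110552i
d^4_{0,4}: single k=4 term ⇒ +0.391096;  D = -0.077394-0.383362i
d^4_{1,4}: single k=3 term ⇒ +0.514451;  D = +0.512595+0.043668i
d^4_{2,4}: single k=2 term ⇒ +0.534990;  D = -0.193049+0.498945i
d^4_{3,4}: single k=1 term ⇒ +0.420559;  D = -0.333943-0.255641i
d^4_{4,4}: single k=0 term ⇒ +0.218675;  D = +0.176276-0.129404i
Y_4^{m'}(θ=1.0152,φ=1.3792) and Σ D·Y over m':
  (-0.0097-0.0023i)·(+0.1661+0.1599i)  (+0.0206-0.0361i)·(-0.2201+0.3398i)  (+0.0794+0.0823i)·(-0.2122-0.0855i)  (-0.2106+0.1106i)·(-0.0425+0.2191i)  (-0.0774-0.3834i)·(-0.2790+0.0000i)  (+0.5126+0.0437i)·(+0.0425+0.2191i)  (-0.1930+0.4989i)·(-0.2122+0.0855i)  (-0.3339-0.2556i)·(+0.2201+0.3398i)  (+0.1763-0.1294i)·(+0.1661-0.1599i)
Y_4^4(R⁻¹ n̂) = +0.035447-0.182773i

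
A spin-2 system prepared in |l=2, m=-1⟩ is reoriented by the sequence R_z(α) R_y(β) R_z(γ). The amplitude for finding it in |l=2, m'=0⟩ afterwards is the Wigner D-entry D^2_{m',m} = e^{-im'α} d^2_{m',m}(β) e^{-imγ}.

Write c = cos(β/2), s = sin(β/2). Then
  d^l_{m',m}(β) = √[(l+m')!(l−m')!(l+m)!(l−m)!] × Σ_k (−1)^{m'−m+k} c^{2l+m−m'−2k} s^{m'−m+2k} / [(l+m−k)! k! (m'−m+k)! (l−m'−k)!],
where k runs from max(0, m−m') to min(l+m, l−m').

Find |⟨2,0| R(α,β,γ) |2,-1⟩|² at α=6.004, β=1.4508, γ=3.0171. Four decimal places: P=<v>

D^2_{0,-1}(6.004,1.4508,3.0171) = e^{-i·0·6.004}·d^2_{0,-1}(1.4508)·e^{-i·-1·3.0171}. Compute d first:
With c≡cos(β/2)=0.748234 and s≡sin(β/2)=0.663435, N=[2·2·1·6]^{1/2}=4.898979
k: max(0,(-1)−(0))=0 … min(2+(-1),2−(0))=1
  k=0: (−1)^1·4.8990/(2)·0.7482^3·0.6634^1 = -0.680748
  k=1: (−1)^2·4.8990/(2)·0.7482^1·0.6634^3 = +0.535190
d^2_{0,-1}(1.4508) = -0.680748 +0.535190 = -0.145558
|D^2_{0,-1}|² = |d^2_{0,-1}(β)|² = (-0.145558)² = 0.021187 (the z-rotation phases have unit modulus)

P=0.0212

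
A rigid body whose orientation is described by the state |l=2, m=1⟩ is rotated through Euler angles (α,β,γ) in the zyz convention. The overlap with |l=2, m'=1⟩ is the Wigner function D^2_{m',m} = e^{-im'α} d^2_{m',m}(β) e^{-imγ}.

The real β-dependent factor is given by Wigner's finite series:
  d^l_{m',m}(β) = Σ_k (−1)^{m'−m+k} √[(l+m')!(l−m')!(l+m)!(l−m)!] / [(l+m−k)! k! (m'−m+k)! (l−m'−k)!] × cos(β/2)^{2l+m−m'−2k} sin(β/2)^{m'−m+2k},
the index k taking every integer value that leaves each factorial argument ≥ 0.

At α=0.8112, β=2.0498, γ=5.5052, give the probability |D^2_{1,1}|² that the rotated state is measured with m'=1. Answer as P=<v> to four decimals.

Split into d^2_{1,1}(β=2.0498) × two z-phases.
Half-angle: c=0.519184, s=0.854662. N=√(6·1·6·1)=6.000000
Admissible k: 0..1 (factorial args all ≥0)
  k=0: (−1)^0·6.0000/(6)·0.5192^4·0.8547^0 = +0.072658
  k=1: (−1)^1·6.0000/(2)·0.5192^2·0.8547^2 = -0.590682
d^2_{1,1}(2.0498) = +0.072658 -0.590682 = -0.518023
|D^2_{1,1}|² = |d^2_{1,1}(β)|² = (-0.518023)² = 0.268348 (the z-rotation phases have unit modulus)

P=0.2683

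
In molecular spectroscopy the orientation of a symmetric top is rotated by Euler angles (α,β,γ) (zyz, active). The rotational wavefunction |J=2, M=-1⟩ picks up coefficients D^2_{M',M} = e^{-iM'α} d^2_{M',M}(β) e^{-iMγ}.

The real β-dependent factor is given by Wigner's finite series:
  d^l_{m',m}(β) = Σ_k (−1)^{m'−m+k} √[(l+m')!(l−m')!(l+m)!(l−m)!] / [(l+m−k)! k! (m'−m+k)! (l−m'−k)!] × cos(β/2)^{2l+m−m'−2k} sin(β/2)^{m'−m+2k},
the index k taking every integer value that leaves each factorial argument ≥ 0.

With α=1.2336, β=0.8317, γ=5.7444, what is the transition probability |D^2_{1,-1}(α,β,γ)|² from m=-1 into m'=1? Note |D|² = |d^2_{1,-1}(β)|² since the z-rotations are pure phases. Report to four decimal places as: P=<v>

P=0.1467

First d^2_{1,-1}(β=0.8317), then the phase factors e^{-i(1)α} and e^{-i(-1)γ}:
c=cos(0.8317/2)=0.914773, s=sin(0.8317/2)=0.403968; N=√[6·1·1·6]=6.000000
k: max(0,(-1)−(1))=0 … min(2+(-1),2−(1))=1
  k=0: (−1)^2·6.0000/(2)·0.9148^2·0.4040^2 = +0.409677
  k=1: (−1)^3·6.0000/(6)·0.9148^0·0.4040^4 = -0.026631
d^2_{1,-1}(0.8317) = +0.409677 -0.026631 = +0.383046
|D^2_{1,-1}|² = |d^2_{1,-1}(β)|² = (+0.383046)² = 0.146724 (the z-rotation phases have unit modulus)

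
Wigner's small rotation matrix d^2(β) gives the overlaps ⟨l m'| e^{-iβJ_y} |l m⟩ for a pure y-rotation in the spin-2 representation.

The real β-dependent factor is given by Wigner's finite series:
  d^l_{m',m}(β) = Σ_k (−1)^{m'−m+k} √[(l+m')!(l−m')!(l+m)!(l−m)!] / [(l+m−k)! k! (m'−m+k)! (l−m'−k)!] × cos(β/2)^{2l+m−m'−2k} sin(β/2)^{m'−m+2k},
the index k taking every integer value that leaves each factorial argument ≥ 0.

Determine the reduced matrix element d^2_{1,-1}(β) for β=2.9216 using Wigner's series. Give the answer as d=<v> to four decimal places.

d^2_{1,-1}(β=2.9216) via Wigner's sum:
c=cos(2.9216/2)=0.109775, s=sin(2.9216/2)=0.993957; N=√[6·1·1·6]=6.000000
Admissible k: 0..1 (factorial args all ≥0)
  k=0: (−1)^2·6.0000/(2)·0.1098^2·0.9940^2 = +0.035716
  k=1: (−1)^3·6.0000/(6)·0.1098^0·0.9940^4 = -0.976044
d^2_{1,-1}(2.9216) = +0.035716 -0.976044 = -0.940328

d=-0.9403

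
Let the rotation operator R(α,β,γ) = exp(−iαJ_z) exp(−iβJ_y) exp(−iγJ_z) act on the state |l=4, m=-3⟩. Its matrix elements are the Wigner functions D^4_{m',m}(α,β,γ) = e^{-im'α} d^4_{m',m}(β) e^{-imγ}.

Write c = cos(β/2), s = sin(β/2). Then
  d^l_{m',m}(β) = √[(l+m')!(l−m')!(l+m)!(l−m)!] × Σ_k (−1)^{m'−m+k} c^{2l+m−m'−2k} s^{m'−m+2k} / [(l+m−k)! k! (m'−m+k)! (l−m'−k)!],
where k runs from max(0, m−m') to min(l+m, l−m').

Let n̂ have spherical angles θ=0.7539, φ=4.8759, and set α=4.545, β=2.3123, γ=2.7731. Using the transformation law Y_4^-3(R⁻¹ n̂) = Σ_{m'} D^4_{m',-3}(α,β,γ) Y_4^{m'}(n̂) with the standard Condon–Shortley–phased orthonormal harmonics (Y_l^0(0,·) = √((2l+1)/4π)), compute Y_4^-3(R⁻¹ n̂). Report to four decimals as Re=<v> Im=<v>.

Re=-0.0170 Im=0.0079

Need the full column D^4_{m',-3} for m'=−4..4 at α=4.545, β=2.3123, γ=2.7731.
cos(β/2)=0.402866, sin(β/2)=0.915259
d^4_{-4,-3}: single k=1 term ⇒ +0.004459;  D = +0.000904+0.004366i
d^4_{-3,-3}: k∈[0..1] ⇒ +0.000694 -0.025070 = -0.024376;  D = +0.024359-0.000898i
d^4_{-2,-3}: k∈[0..1] ⇒ -0.005898 +0.091332 = +0.085433;  D = +0.011121-0.084706i
d^4_{-1,-3}: k∈[0..1] ⇒ +0.028427 -0.244533 = -0.216107;  D = -0.206587-0.063436i
d^4_{0,-3}: k∈[0..1] ⇒ -0.096272 +0.496897 = +0.400625;  D = -0.179763+0.358030i
d^4_{1,-3}: k∈[0..1] ⇒ +0.244533 -0.757279 = -0.512745;  D = +0.413493+0.303202i
d^4_{2,-3}: k∈[0..1] ⇒ -0.471398 +0.811022 = +0.339624;  D = +0.243654-0.236595i
d^4_{3,-3}: k∈[0..1] ⇒ +0.667857 -0.492438 = +0.175419;  D = +0.099528+0.144451i
d^4_{4,-3}: single k=0 term ⇒ -0.613075;  D = +0.555741-0.258869i
Y_4^{m'}(θ=0.7539,φ=4.8759) and Σ D·Y over m':
  (+0.0009+0.0044i)·(+0.0771-0.0591i)  (+0.0244-0.0009i)·(-0.1379-0.2581i)  (+0.0111-0.0847i)·(-0.4038+0.1370i)  (-0.2066-0.0634i)·(+0.0277+0.1678i)  (-0.1798+0.3580i)·(-0.3235+0.0000i)  (+0.4135+0.3032i)·(-0.0277+0.1678i)  (+0.2437-0.2366i)·(-0.4038-0.1370i)  (+0.0995+0.1445i)·(+0.1379-0.2581i)  (+0.5557-0.2589i)·(+0.0771+0.0591i)
Y_4^-3(R⁻¹ n̂) = -0.017026+0.007862i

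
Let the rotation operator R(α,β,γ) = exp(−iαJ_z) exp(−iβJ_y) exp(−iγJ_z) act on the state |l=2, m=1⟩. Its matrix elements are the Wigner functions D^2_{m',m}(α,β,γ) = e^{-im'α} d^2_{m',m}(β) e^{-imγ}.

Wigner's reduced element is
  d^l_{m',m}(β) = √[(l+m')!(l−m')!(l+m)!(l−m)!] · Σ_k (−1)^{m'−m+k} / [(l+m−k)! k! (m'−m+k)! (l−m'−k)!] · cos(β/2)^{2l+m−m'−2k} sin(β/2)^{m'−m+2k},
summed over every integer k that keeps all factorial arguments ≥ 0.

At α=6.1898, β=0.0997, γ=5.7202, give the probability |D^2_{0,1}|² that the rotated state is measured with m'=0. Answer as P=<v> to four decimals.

Split into d^2_{0,1}(β=0.0997) × two z-phases.
c=cos(0.0997/2)=0.998758, s=sin(0.0997/2)=0.049829; N=√[2·2·6·1]=4.898979
The bounds max(0,m−m')=1 and min(l+m,l−m')=2 give 2 terms
  k=1: (−1)^0·4.8990/(2)·0.9988^3·0.0498^1 = +0.121602
  k=2: (−1)^1·4.8990/(2)·0.9988^1·0.0498^3 = -0.000303
d^2_{0,1}(0.0997) = +0.121602 -0.000303 = +0.121300
|D^2_{0,1}|² = |d^2_{0,1}(β)|² = (+0.121300)² = 0.014714 (the z-rotation phases have unit modulus)

P=0.0147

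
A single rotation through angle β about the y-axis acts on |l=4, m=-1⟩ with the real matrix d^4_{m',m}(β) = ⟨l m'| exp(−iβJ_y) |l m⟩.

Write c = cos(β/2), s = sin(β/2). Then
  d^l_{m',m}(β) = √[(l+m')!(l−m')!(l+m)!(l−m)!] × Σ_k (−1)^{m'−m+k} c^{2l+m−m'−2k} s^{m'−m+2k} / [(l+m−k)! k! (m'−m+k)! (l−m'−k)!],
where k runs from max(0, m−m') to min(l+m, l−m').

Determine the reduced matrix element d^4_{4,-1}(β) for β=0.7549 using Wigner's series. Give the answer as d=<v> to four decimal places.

d^4_{4,-1}(β=0.7549) via Wigner's sum:
Half-angle: c=0.929607, s=0.368551. N=√(40320·1·6·120)=5387.986637
The bounds max(0,m−m')=0 and min(l+m,l−m')=0 give 1 term
  k=0: (−1)^5·5387.9866/(720)·0.9296^3·0.3686^5 = -0.040877
d^4_{4,-1}(0.7549) = -0.040877

d=-0.0409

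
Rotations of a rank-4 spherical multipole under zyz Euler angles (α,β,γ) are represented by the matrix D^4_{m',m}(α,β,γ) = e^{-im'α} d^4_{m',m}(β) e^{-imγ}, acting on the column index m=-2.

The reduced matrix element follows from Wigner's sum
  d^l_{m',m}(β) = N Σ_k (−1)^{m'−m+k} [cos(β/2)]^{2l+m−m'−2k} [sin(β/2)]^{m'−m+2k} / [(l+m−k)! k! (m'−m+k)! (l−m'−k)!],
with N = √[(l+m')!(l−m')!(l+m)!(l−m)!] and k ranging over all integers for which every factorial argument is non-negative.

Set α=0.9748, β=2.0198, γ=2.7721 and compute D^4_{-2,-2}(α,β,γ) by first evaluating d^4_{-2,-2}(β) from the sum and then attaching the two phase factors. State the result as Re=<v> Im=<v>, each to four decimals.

Re=0.1512 Im=0.4014

First d^4_{-2,-2}(β=2.0198), then the phase factors e^{-i(-2)α} and e^{-i(-2)γ}:
With c≡cos(β/2)=0.531945 and s≡sin(β/2)=0.846779, N=[2·720·2·720]^{1/2}=1440.000000
The bounds max(0,m−m')=0 and min(l+m,l−m')=2 give 3 terms
  k=0: (−1)^0·1440.0000/(1440)·0.5319^8·0.8468^0 = +0.006411
  k=1: (−1)^1·1440.0000/(120)·0.5319^6·0.8468^2 = -0.194950
  k=2: (−1)^2·1440.0000/(96)·0.5319^4·0.8468^4 = +0.617503
d^4_{-2,-2}(2.0198) = +0.006411 -0.194950 +0.617503 = +0.428964
D = (-0.369809+0.929108i)·(+0.428964)·(+0.739152-0.673538i) = +0.151186+0.401439i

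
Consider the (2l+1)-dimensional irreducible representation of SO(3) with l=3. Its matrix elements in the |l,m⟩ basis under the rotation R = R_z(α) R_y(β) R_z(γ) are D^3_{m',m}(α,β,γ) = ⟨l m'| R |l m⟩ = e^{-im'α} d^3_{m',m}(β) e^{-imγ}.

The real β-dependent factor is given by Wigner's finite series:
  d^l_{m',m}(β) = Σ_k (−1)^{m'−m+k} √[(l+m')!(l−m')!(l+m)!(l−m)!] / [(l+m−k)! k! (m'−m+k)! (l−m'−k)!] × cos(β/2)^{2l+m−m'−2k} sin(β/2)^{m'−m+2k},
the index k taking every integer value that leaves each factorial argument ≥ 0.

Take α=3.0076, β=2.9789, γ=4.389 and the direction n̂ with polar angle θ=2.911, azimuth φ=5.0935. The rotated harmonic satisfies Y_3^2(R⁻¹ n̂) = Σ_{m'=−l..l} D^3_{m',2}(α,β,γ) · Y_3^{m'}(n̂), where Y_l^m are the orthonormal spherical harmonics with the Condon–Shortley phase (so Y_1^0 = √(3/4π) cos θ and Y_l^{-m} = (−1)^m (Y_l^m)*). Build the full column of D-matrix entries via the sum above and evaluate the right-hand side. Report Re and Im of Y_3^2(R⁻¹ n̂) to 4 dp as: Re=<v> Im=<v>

Need the full column D^3_{m',2} for m'=−3..3 at α=3.0076, β=2.9789, γ=4.389.
cos(β/2)=0.081257, sin(β/2)=0.996693
d^3_{-3,2}: single k=5 term ⇒ +0.195768;  D = +0.189931+0.047447i
d^3_{-2,2}: k∈[4..5] ⇒ +0.032579 -0.980323 = -0.947744;  D = +0.880560+0.350475i
d^3_{-1,2}: k∈[3..4] ⇒ +0.003360 -0.252736 = -0.249376;  D = -0.217302-0.122345i
d^3_{0,2}: k∈[2..3] ⇒ +0.000237 -0.035688 = -0.035451;  D = +0.028291+0.021363i
d^3_{1,2}: k∈[1..2] ⇒ +0.000011 -0.003360 = -0.003348;  D = -0.002379-0.002357i
d^3_{2,2}: k∈[0..1] ⇒ +0.000000 -0.000217 = -0.000216;  D = +0.000132+0.000171i
d^3_{3,2}: single k=0 term ⇒ -0.000009;  D = -0.000004-0.000007i
Y_3^{m'}(θ=2.911,φ=5.0935) and Σ D·Y over m':
  (+0.1899+0.0474i)·(-0.0045-0.0021i)  (+0.8806+0.3505i)·(+0.0376-0.0359i)  (-0.2173-0.1223i)·(+0.1027+0.2564i)  (+0.0283+0.0214i)·(-0.6317+0.0000i)  (-0.0024-0.0024i)·(-0.1027+0.2564i)  (+0.0001+0.0002i)·(+0.0376+0.0359i)  (-0.0000-0.0000i)·(+0.0045-0.0021i)
Y_3^2(R⁻¹ n̂) = +0.036935-0.101159i

Re=0.0369 Im=-0.1012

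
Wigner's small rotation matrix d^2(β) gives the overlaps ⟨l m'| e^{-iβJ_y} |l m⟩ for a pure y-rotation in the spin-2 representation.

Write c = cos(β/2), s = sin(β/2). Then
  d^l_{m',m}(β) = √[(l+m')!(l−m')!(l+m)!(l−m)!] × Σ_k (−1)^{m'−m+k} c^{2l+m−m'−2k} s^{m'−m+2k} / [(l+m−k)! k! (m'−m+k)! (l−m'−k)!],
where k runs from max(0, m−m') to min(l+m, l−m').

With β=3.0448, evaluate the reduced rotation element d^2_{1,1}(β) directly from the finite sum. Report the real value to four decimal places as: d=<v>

d^2_{1,1}(β=3.0448) via Wigner's sum:
c=cos(3.0448/2)=0.048377, s=sin(3.0448/2)=0.998829; N=√[6·1·6·1]=6.000000
Admissible k: 0..1 (factorial args all ≥0)
  k=0: (−1)^0·6.0000/(6)·0.0484^4·0.9988^0 = +0.000005
  k=1: (−1)^1·6.0000/(2)·0.0484^2·0.9988^2 = -0.007005
d^2_{1,1}(3.0448) = +0.000005 -0.007005 = -0.006999

d=-0.0070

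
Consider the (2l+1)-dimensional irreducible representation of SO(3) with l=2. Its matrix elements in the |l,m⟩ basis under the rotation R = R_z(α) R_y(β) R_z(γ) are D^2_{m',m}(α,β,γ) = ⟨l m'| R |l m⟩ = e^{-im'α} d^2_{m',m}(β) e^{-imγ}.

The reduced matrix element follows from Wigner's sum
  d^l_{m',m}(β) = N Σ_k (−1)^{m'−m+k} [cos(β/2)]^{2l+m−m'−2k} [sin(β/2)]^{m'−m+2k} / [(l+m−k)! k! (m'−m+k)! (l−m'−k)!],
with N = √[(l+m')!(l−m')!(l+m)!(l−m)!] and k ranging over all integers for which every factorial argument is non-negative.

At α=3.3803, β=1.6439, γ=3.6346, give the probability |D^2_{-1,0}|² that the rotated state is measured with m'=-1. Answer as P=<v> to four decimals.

P=0.0080

First d^2_{-1,0}(β=1.6439), then the phase factors e^{-i(-1)α} and e^{-i(0)γ}:
With c≡cos(β/2)=0.680794 and s≡sin(β/2)=0.732475, N=[1·6·2·2]^{1/2}=4.898979
Admissible k: 1..2 (factorial args all ≥0)
  k=1: (−1)^0·4.8990/(2)·0.6808^3·0.7325^1 = +0.566130
  k=2: (−1)^1·4.8990/(2)·0.6808^1·0.7325^3 = -0.655344
d^2_{-1,0}(1.6439) = +0.566130 -0.655344 = -0.089215
|D^2_{-1,0}|² = |d^2_{-1,0}(β)|² = (-0.089215)² = 0.007959 (the z-rotation phases have unit modulus)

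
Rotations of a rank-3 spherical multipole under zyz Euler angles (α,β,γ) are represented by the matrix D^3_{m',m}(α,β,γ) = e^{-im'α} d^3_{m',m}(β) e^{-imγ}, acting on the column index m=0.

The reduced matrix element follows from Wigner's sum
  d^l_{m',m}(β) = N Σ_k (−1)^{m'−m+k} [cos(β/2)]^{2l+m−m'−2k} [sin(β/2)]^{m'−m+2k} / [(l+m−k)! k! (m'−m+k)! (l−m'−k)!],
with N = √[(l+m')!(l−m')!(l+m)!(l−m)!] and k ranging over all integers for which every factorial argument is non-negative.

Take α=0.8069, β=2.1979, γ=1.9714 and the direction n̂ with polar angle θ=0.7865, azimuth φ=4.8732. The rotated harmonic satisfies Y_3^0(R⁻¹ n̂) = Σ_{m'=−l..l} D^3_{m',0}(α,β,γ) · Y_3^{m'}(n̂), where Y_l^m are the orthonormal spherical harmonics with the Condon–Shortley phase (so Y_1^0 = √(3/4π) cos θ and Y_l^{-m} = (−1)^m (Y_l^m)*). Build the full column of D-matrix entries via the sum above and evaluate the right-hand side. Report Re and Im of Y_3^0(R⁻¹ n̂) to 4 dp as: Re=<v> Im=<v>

Need the full column D^3_{m',0} for m'=−3..3 at α=0.8069, β=2.1979, γ=1.9714.
cos(β/2)=0.454532, sin(β/2)=0.890731
d^3_{-3,0}: single k=3 term ⇒ +0.296788;  D = -0.222952+0.195897i
d^3_{-2,0}: k∈[2..3] ⇒ +0.185485 -0.712319 = -0.526833;  D = +0.022649-0.526346i
d^3_{-1,0}: k∈[1..3] ⇒ +0.059863 -0.689673 +0.882849 = +0.253039;  D = +0.175037+0.182731i
d^3_{0,0}: k∈[0..3] ⇒ +0.008818 -0.304784 +1.170459 -0.499434 = +0.375060;  D = +0.375060+0.000000i
d^3_{1,0}: k∈[0..2] ⇒ -0.059863 +0.689673 -0.882849 = -0.253039;  D = -0.175037+0.182731i
d^3_{2,0}: k∈[0..1] ⇒ +0.185485 -0.712319 = -0.526833;  D = +0.022649+0.526346i
d^3_{3,0}: single k=0 term ⇒ -0.296788;  D = +0.222952+0.195897i
Y_3^{m'}(θ=0.7865,φ=4.8732) and Σ D·Y over m':
  (-0.2230+0.1959i)·(-0.0687-0.1311i)  (+0.0226-0.5263i)·(-0.3432+0.1143i)  (+0.1750+0.1827i)·(+0.0547+0.3375i)  (+0.3751+0.0000i)·(-0.1332+0.0000i)  (-0.1750+0.1827i)·(-0.0547+0.3375i)  (+0.0226+0.5263i)·(-0.3432-0.1143i)  (+0.2230+0.1959i)·(+0.0687-0.1311i)
Y_3^0(R⁻¹ n̂) = +0.032657+0.000000i

Re=0.0327 Im=0.0000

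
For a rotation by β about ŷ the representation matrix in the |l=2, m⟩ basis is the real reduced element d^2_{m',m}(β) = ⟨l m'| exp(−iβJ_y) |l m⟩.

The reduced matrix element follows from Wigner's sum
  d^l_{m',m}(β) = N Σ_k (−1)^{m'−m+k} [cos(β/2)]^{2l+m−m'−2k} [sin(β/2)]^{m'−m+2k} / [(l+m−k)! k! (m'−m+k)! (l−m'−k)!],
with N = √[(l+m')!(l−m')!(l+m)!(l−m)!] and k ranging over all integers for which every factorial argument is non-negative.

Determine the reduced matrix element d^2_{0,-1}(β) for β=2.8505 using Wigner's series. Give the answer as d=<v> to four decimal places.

d=0.3367

d^2_{0,-1}(β=2.8505) via Wigner's sum:
Half-angle: c=0.145033, s=0.989427. N=√(2·2·1·6)=4.898979
Admissible k: 0..1 (factorial args all ≥0)
  k=0: (−1)^1·4.8990/(2)·0.1450^3·0.9894^1 = -0.007394
  k=1: (−1)^2·4.8990/(2)·0.1450^1·0.9894^3 = +0.344107
d^2_{0,-1}(2.8505) = -0.007394 +0.344107 = +0.336713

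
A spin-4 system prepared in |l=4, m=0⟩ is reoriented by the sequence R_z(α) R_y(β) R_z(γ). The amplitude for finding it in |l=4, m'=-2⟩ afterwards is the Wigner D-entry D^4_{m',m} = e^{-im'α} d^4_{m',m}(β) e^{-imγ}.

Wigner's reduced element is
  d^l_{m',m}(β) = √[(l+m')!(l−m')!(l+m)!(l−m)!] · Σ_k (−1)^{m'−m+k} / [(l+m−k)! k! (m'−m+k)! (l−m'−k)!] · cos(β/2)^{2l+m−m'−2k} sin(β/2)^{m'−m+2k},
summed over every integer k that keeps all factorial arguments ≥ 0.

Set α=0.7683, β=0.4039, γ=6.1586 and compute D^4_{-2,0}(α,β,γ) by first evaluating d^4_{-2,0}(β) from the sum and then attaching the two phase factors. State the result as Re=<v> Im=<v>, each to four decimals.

Re=0.0103 Im=0.3001

Split into d^4_{-2,0}(β=0.4039) × two z-phases.
c=cos(0.4039/2)=0.979677, s=sin(0.4039/2)=0.200580; N=√[2·720·24·24]=910.735966
Admissible k: 2..4 (factorial args all ≥0)
  k=2: (−1)^0·910.7360/(96)·0.9797^6·0.2006^2 = +0.337439
  k=3: (−1)^1·910.7360/(36)·0.9797^4·0.2006^4 = -0.037720
  k=4: (−1)^2·910.7360/(96)·0.9797^2·0.2006^6 = +0.000593
d^4_{-2,0}(0.4039) = +0.337439 -0.037720 +0.000593 = +0.300312
D = (+0.034190+0.999415i)·(+0.300312)·(+1.000000+0.000000i) = +0.010268+0.300136i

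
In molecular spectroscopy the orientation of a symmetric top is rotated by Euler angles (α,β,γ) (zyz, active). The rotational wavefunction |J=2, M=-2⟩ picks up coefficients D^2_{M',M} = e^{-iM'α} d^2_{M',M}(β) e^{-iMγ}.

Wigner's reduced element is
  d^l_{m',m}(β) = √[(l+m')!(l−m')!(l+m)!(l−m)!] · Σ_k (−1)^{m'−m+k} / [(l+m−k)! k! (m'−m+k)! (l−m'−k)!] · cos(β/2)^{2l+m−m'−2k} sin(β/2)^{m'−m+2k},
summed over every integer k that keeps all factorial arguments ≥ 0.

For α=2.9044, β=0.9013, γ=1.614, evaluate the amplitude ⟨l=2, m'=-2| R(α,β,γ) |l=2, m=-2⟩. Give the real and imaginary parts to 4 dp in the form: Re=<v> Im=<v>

Re=-0.6078 Im=0.2484

Split into d^2_{-2,-2}(β=0.9013) × two z-phases.
c=cos(0.9013/2)=0.900164, s=sin(0.9013/2)=0.435551; N=√[1·24·1·24]=24.000000
The bounds max(0,m−m')=0 and min(l+m,l−m')=0 give 1 term
  k=0: (−1)^0·24.0000/(24)·0.9002^4·0.4356^0 = +0.656579
d^2_{-2,-2}(0.9013) = +0.656579
Phases: e^{-i·(-2)·2.9044}=+0.889574-0.456792i, e^{-i·(-2)·1.614}=-0.996269-0.086300i ⇒ D=-0.607779+0.248395i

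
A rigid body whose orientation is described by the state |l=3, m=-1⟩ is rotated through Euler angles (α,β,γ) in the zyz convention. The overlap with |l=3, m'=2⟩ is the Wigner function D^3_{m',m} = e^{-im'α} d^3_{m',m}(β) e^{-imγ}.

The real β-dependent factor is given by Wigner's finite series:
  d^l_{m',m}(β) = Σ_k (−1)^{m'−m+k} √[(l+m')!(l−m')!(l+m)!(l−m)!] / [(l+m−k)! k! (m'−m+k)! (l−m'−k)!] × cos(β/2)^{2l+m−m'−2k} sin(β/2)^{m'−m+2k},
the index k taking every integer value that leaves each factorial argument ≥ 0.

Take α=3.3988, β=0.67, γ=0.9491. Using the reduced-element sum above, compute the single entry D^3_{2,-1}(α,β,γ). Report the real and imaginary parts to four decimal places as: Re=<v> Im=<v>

D^3_{2,-1}(3.3988,0.67,0.9491) = e^{-i·2·3.3988}·d^3_{2,-1}(0.67)·e^{-i·-1·0.9491}. Compute d first:
Half-angle: c=0.944410, s=0.328769. N=√(120·1·2·24)=75.894664
k∈{0,1} keeps every argument non-negative
  k=0: (−1)^3·75.8947/(12)·0.9444^3·0.3288^3 = -0.189315
  k=1: (−1)^4·75.8947/(24)·0.9444^1·0.3288^5 = +0.011471
d^3_{2,-1}(0.67) = -0.189315 +0.011471 = -0.177844
D = (+0.870581-0.492025i)·(-0.177844)·(+0.582415+0.812892i) = -0.161305-0.074894i

Re=-0.1613 Im=-0.0749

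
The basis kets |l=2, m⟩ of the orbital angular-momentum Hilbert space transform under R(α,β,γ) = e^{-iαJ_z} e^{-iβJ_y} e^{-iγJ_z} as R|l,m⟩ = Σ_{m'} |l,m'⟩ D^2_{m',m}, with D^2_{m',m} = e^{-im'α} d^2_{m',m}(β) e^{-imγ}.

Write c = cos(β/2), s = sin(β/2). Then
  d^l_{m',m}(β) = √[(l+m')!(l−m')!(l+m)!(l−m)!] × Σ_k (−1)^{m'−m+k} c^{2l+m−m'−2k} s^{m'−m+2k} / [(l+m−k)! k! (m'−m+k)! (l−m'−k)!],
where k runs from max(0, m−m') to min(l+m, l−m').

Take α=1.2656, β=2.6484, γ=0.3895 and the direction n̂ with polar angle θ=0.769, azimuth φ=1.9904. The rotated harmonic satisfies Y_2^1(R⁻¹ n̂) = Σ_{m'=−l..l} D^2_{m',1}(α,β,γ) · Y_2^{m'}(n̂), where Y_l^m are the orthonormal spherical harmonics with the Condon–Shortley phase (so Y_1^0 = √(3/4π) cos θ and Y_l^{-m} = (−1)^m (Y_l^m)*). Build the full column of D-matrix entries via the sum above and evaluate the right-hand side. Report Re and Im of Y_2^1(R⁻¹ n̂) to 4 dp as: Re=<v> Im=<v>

Need the full column D^2_{m',1} for m'=−2..2 at α=1.2656, β=2.6484, γ=0.3895.
cos(β/2)=0.244105, sin(β/2)=0.969749
d^2_{-2,1}: single k=3 term ⇒ +0.445230;  D = -0.240599+0.374622i
d^2_{-1,1}: k∈[2..3] ⇒ +0.168109 -0.884376 = -0.716267;  D = -0.458520-0.550271i
d^2_{0,1}: k∈[1..2] ⇒ +0.034551 -0.545293 = -0.510741;  D = -0.472486+0.193942i
d^2_{1,1}: k∈[0..1] ⇒ +0.003551 -0.168109 = -0.164559;  D = +0.013856+0.163974i
d^2_{2,1}: single k=0 term ⇒ -0.028211;  D = +0.027525+0.006181i
Y_2^{m'}(θ=0.769,φ=1.9904) and Σ D·Y over m':
  (-0.2406+0.3746i)·(-0.1248+0.1390i)  (-0.4585-0.5503i)·(-0.1573-0.3526i)  (-0.4725+0.1939i)·(+0.1732+0.0000i)  (+0.0139+0.1640i)·(+0.1573-0.3526i)  (+0.0275+0.0062i)·(-0.1248-0.1390i)
Y_2^1(R⁻¹ n̂) = -0.168365+0.217916i

Re=-0.1684 Im=0.2179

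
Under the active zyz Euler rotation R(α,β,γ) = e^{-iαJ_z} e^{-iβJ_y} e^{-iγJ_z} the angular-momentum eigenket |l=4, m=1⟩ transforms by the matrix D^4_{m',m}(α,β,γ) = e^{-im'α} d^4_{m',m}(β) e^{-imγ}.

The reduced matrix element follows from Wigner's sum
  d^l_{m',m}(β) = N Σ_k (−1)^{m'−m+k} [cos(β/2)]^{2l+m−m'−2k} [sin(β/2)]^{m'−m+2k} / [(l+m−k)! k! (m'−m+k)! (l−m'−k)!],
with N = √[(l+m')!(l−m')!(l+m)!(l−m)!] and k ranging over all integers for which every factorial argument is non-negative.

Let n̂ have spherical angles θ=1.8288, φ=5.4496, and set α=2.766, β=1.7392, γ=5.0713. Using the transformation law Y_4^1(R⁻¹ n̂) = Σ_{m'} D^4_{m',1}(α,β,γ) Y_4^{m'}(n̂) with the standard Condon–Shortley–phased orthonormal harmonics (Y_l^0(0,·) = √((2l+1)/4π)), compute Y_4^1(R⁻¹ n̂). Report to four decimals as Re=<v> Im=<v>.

Re=-0.1622 Im=0.3244

Need the full column D^4_{m',1} for m'=−4..4 at α=2.766, β=1.7392, γ=5.0713.
cos(β/2)=0.645132, sin(β/2)=0.764071
d^4_{-4,1}: single k=5 term ⇒ +0.523249;  D = +0.501328-0.149868i
d^4_{-3,1}: k∈[4..5] ⇒ +0.780996 -0.657309 = +0.123686;  D = -0.123239-0.010514i
d^4_{-2,1}: k∈[3..5] ⇒ +0.704952 -1.483272 +0.416122 = -0.362198;  D = -0.324436-0.161024i
d^4_{-1,1}: k∈[2..5] ⇒ +0.420881 -1.771132 +1.242198 -0.116163 = -0.224216;  D = +0.150274+0.166405i
d^4_{0,1}: k∈[1..4] ⇒ +0.158924 -1.337553 +1.876208 -0.438631 = +0.258948;  D = +0.090957+0.242447i
d^4_{1,1}: k∈[0..3] ⇒ +0.030005 -0.631322 +1.771132 -0.828132 = +0.341683;  D = +0.005700-0.341635i
d^4_{2,1}: k∈[0..2] ⇒ -0.150769 +1.057428 -0.988848 = -0.082188;  D = +0.031420-0.075946i
d^4_{3,1}: k∈[0..1] ⇒ +0.334064 -0.780996 = -0.446932;  D = -0.310440+0.321520i
d^4_{4,1}: single k=0 term ⇒ -0.373026;  D = +0.339481-0.154600i
Y_4^{m'}(θ=1.8288,φ=5.4496) and Σ D·Y over m':
  (+0.5013-0.1499i)·(-0.3796-0.0741i)  (-0.1232-0.0105i)·(+0.2314-0.1726i)  (-0.3244-0.1610i)·(+0.0164-0.1694i)  (+0.1503+0.1664i)·(+0.1996+0.2198i)  (+0.0910+0.2424i)·(+0.1264+0.0000i)  (+0.0057-0.3416i)·(-0.1996+0.2198i)  (+0.0314-0.0759i)·(+0.0164+0.1694i)  (-0.3104+0.3215i)·(-0.2314-0.1726i)  (+0.3395-0.1546i)·(-0.3796+0.0741i)
Y_4^1(R⁻¹ n̂) = -0.162172+0.324380i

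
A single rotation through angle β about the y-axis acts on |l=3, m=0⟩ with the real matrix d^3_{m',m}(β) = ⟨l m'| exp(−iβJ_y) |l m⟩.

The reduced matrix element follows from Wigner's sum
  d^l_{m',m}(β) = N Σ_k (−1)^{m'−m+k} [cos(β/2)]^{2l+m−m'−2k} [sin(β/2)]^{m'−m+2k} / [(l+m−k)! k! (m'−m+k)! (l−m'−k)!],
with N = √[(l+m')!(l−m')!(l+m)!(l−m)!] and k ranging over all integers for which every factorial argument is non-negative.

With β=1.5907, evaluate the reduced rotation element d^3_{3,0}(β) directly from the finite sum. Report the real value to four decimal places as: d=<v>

d=-0.5587

d^3_{3,0}(β=1.5907) via Wigner's sum:
c=cos(1.5907/2)=0.700035, s=sin(1.5907/2)=0.714109; N=√[720·1·6·6]=160.996894
k∈{0} keeps every argument non-negative
  k=0: (−1)^3·160.9969/(36)·0.7000^3·0.7141^3 = -0.558685
d^3_{3,0}(1.5907) = -0.558685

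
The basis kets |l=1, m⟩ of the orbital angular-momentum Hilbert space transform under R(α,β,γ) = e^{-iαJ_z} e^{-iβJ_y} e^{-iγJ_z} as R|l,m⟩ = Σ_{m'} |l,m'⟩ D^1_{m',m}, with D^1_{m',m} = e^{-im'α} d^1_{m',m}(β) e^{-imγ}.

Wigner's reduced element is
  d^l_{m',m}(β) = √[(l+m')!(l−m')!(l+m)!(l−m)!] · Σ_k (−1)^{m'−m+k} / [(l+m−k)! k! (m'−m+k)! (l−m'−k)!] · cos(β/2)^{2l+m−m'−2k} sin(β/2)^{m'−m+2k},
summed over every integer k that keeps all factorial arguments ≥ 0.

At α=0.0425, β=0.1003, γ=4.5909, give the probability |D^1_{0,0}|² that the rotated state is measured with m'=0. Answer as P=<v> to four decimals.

Split into d^1_{0,0}(β=0.1003) × two z-phases.
c=cos(0.1003/2)=0.998743, s=sin(0.1003/2)=0.050129; N=√[1·1·1·1]=1.000000
Admissible k: 0..1 (factorial args all ≥0)
  k=0: (−1)^0·1.0000/(1)·0.9987^2·0.0501^0 = +0.997487
  k=1: (−1)^1·1.0000/(1)·0.9987^0·0.0501^2 = -0.002513
d^1_{0,0}(0.1003) = +0.997487 -0.002513 = +0.994974
|D^1_{0,0}|² = |d^1_{0,0}(β)|² = (+0.994974)² = 0.989974 (the z-rotation phases have unit modulus)

P=0.9900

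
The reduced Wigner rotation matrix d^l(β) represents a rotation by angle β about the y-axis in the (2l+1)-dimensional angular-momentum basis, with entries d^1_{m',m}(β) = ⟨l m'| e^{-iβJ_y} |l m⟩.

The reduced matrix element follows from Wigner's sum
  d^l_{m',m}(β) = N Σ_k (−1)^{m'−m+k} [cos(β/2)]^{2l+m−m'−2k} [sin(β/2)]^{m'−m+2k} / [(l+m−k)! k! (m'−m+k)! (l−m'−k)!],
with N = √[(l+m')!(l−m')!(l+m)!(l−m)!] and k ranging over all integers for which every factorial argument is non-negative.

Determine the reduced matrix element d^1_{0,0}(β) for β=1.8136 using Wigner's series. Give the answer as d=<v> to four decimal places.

d=-0.2404

d^1_{0,0}(β=1.8136) via Wigner's sum:
Half-angle: c=0.616269, s=0.787536. N=√(1·1·1·1)=1.000000
Admissible k: 0..1 (factorial args all ≥0)
  k=0: (−1)^0·1.0000/(1)·0.6163^2·0.7875^0 = +0.379787
  k=1: (−1)^1·1.0000/(1)·0.6163^0·0.7875^2 = -0.620213
d^1_{0,0}(1.8136) = +0.379787 -0.620213 = -0.240425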